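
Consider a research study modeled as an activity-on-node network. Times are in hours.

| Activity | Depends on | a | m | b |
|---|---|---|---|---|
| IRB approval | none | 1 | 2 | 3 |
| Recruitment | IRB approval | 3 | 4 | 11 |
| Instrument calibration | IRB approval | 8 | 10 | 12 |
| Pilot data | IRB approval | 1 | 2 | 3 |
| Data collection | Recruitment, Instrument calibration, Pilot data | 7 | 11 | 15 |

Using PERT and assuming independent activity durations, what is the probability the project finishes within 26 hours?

te_IRB approval = (1 + 4·2 + 3)/6 = 12/6 = 2; σ²_IRB approval = ((3−1)/6)² = 0.111
te_Recruitment = (3 + 4·4 + 11)/6 = 30/6 = 5; σ²_Recruitment = ((11−3)/6)² = 1.778
te_Instrument calibration = (8 + 4·10 + 12)/6 = 60/6 = 10; σ²_Instrument calibration = ((12−8)/6)² = 0.444
te_Pilot data = (1 + 4·2 + 3)/6 = 12/6 = 2; σ²_Pilot data = ((3−1)/6)² = 0.111
te_Data collection = (7 + 4·11 + 15)/6 = 66/6 = 11; σ²_Data collection = ((15−7)/6)² = 1.778

Forward pass:
ES_IRB approval = 0; EF_IRB approval = 2
ES_Recruitment = 2; EF_Recruitment = 2+5 = 7
ES_Instrument calibration = 2; EF_Instrument calibration = 2+10 = 12
ES_Pilot data = 2; EF_Pilot data = 2+2 = 4
ES_Data collection = max(EF_Recruitment=7, EF_Instrument calibration=12, EF_Pilot data=4) = 12; EF_Data collection = 12+11 = 23
Expected project duration μ = 23 hours. Critical path: IRB approval → Instrument calibration → Data collection.

Variance along critical path = 0.111 + 0.444 + 1.778 = 2.333; σ = √2.333 = 1.528 hours.
Z = (26 − 23) / 1.528 = 1.964
P(T ≤ 26) = Φ(1.964) ≈ 0.975

0.975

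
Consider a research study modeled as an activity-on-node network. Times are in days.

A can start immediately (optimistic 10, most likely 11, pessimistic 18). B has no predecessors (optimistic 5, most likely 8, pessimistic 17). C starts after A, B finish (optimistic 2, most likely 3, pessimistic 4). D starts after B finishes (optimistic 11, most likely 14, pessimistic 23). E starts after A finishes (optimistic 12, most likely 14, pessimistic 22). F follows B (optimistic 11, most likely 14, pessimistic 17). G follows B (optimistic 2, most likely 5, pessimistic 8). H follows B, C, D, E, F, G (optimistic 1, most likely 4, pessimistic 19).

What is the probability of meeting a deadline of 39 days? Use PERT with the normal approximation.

te_A = (10 + 4·11 + 18)/6 = 72/6 = 12; σ²_A = ((18−10)/6)² = 1.778
te_B = (5 + 4·8 + 17)/6 = 54/6 = 9; σ²_B = ((17−5)/6)² = 4.000
te_C = (2 + 4·3 + 4)/6 = 18/6 = 3; σ²_C = ((4−2)/6)² = 0.111
te_D = (11 + 4·14 + 23)/6 = 90/6 = 15; σ²_D = ((23−11)/6)² = 4.000
te_E = (12 + 4·14 + 22)/6 = 90/6 = 15; σ²_E = ((22−12)/6)² = 2.778
te_F = (11 + 4·14 + 17)/6 = 84/6 = 14; σ²_F = ((17−11)/6)² = 1.000
te_G = (2 + 4·5 + 8)/6 = 30/6 = 5; σ²_G = ((8−2)/6)² = 1.000
te_H = (1 + 4·4 + 19)/6 = 36/6 = 6; σ²_H = ((19−1)/6)² = 9.000

Forward pass:
ES_A = 0; EF_A = 12
ES_B = 0; EF_B = 9
ES_C = max(EF_A=12, EF_B=9) = 12; EF_C = 12+3 = 15
ES_D = 9; EF_D = 9+15 = 24
ES_E = 12; EF_E = 12+15 = 27
ES_F = 9; EF_F = 9+14 = 23
ES_G = 9; EF_G = 9+5 = 14
ES_H = max(EF_B=9, EF_C=15, EF_D=24, EF_E=27, EF_F=23, EF_G=14) = 27; EF_H = 27+6 = 33
Expected project duration μ = 33 days. Critical path: A → E → H.

Variance along critical path = 1.778 + 2.778 + 9.000 = 13.556; σ = √13.556 = 3.682 days.
Z = (39 − 33) / 3.682 = 1.630
P(T ≤ 39) = Φ(1.630) ≈ 0.948

0.948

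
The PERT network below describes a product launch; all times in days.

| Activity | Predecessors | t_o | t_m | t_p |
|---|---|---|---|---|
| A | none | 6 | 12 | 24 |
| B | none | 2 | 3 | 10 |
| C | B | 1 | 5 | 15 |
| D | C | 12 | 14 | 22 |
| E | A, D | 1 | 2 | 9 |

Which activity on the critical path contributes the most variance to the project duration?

te_A = (6 + 4·12 + 24)/6 = 78/6 = 13; σ²_A = ((24−6)/6)² = 9.000
te_B = (2 + 4·3 + 10)/6 = 24/6 = 4; σ²_B = ((10−2)/6)² = 1.778
te_C = (1 + 4·5 + 15)/6 = 36/6 = 6; σ²_C = ((15−1)/6)² = 5.444
te_D = (12 + 4·14 + 22)/6 = 90/6 = 15; σ²_D = ((22−12)/6)² = 2.778
te_E = (1 + 4·2 + 9)/6 = 18/6 = 3; σ²_E = ((9−1)/6)² = 1.778

Forward pass:
ES_A = 0; EF_A = 13
ES_B = 0; EF_B = 4
ES_C = 4; EF_C = 4+6 = 10
ES_D = 10; EF_D = 10+15 = 25
ES_E = max(EF_A=13, EF_D=25) = 25; EF_E = 25+3 = 28
Expected project duration μ = 28 days. Critical path: B → C → D → E.

Variances on critical path: σ²_B=1.778, σ²_C=5.444, σ²_D=2.778, σ²_E=1.778.
Largest is σ²_C = 5.444.

C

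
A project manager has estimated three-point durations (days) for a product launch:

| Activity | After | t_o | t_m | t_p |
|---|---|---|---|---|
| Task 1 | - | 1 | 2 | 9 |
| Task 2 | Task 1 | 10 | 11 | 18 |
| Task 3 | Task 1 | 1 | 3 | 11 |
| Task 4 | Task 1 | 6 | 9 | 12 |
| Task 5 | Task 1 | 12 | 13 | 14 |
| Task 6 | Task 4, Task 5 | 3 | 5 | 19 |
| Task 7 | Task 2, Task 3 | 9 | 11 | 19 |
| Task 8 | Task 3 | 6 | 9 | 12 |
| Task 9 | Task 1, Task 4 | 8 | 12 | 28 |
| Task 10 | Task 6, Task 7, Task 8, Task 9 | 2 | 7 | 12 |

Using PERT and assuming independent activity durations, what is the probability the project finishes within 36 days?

te_Task 1 = (1 + 4·2 + 9)/6 = 18/6 = 3; σ²_Task 1 = ((9−1)/6)² = 1.778
te_Task 2 = (10 + 4·11 + 18)/6 = 72/6 = 12; σ²_Task 2 = ((18−10)/6)² = 1.778
te_Task 3 = (1 + 4·3 + 11)/6 = 24/6 = 4; σ²_Task 3 = ((11−1)/6)² = 2.778
te_Task 4 = (6 + 4·9 + 12)/6 = 54/6 = 9; σ²_Task 4 = ((12−6)/6)² = 1.000
te_Task 5 = (12 + 4·13 + 14)/6 = 78/6 = 13; σ²_Task 5 = ((14−12)/6)² = 0.111
te_Task 6 = (3 + 4·5 + 19)/6 = 42/6 = 7; σ²_Task 6 = ((19−3)/6)² = 7.111
te_Task 7 = (9 + 4·11 + 19)/6 = 72/6 = 12; σ²_Task 7 = ((19−9)/6)² = 2.778
te_Task 8 = (6 + 4·9 + 12)/6 = 54/6 = 9; σ²_Task 8 = ((12−6)/6)² = 1.000
te_Task 9 = (8 + 4·12 + 28)/6 = 84/6 = 14; σ²_Task 9 = ((28−8)/6)² = 11.111
te_Task 10 = (2 + 4·7 + 12)/6 = 42/6 = 7; σ²_Task 10 = ((12−2)/6)² = 2.778

Forward pass:
ES_Task 1 = 0; EF_Task 1 = 3
ES_Task 2 = 3; EF_Task 2 = 3+12 = 15
ES_Task 3 = 3; EF_Task 3 = 3+4 = 7
ES_Task 4 = 3; EF_Task 4 = 3+9 = 12
ES_Task 5 = 3; EF_Task 5 = 3+13 = 16
ES_Task 6 = max(EF_Task 4=12, EF_Task 5=16) = 16; EF_Task 6 = 16+7 = 23
ES_Task 7 = max(EF_Task 2=15, EF_Task 3=7) = 15; EF_Task 7 = 15+12 = 27
ES_Task 8 = 7; EF_Task 8 = 7+9 = 16
ES_Task 9 = max(EF_Task 1=3, EF_Task 4=12) = 12; EF_Task 9 = 12+14 = 26
ES_Task 10 = max(EF_Task 6=23, EF_Task 7=27, EF_Task 8=16, EF_Task 9=26) = 27; EF_Task 10 = 27+7 = 34
Expected project duration μ = 34 days. Critical path: Task 1 → Task 2 → Task 7 → Task 10.

Variance along critical path = 1.778 + 1.778 + 2.778 + 2.778 = 9.111; σ = √9.111 = 3.018 days.
Z = (36 − 34) / 3.018 = 0.663
P(T ≤ 36) = Φ(0.663) ≈ 0.746

0.746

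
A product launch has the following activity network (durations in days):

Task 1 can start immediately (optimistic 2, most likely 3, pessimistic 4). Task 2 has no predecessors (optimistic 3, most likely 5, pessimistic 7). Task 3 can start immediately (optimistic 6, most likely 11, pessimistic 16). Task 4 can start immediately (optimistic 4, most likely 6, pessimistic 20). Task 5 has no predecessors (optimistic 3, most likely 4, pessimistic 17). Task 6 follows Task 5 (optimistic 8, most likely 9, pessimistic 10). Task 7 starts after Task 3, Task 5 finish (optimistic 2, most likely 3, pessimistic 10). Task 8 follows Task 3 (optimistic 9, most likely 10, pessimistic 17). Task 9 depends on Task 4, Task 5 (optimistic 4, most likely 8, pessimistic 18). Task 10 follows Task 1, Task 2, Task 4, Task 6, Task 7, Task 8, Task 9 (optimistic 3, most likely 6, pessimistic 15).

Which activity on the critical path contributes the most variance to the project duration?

Task 10

te_Task 1 = (2 + 4·3 + 4)/6 = 18/6 = 3; σ²_Task 1 = ((4−2)/6)² = 0.111
te_Task 2 = (3 + 4·5 + 7)/6 = 30/6 = 5; σ²_Task 2 = ((7−3)/6)² = 0.444
te_Task 3 = (6 + 4·11 + 16)/6 = 66/6 = 11; σ²_Task 3 = ((16−6)/6)² = 2.778
te_Task 4 = (4 + 4·6 + 20)/6 = 48/6 = 8; σ²_Task 4 = ((20−4)/6)² = 7.111
te_Task 5 = (3 + 4·4 + 17)/6 = 36/6 = 6; σ²_Task 5 = ((17−3)/6)² = 5.444
te_Task 6 = (8 + 4·9 + 10)/6 = 54/6 = 9; σ²_Task 6 = ((10−8)/6)² = 0.111
te_Task 7 = (2 + 4·3 + 10)/6 = 24/6 = 4; σ²_Task 7 = ((10−2)/6)² = 1.778
te_Task 8 = (9 + 4·10 + 17)/6 = 66/6 = 11; σ²_Task 8 = ((17−9)/6)² = 1.778
te_Task 9 = (4 + 4·8 + 18)/6 = 54/6 = 9; σ²_Task 9 = ((18−4)/6)² = 5.444
te_Task 10 = (3 + 4·6 + 15)/6 = 42/6 = 7; σ²_Task 10 = ((15−3)/6)² = 4.000

Forward pass:
ES_Task 1 = 0; EF_Task 1 = 3
ES_Task 2 = 0; EF_Task 2 = 5
ES_Task 3 = 0; EF_Task 3 = 11
ES_Task 4 = 0; EF_Task 4 = 8
ES_Task 5 = 0; EF_Task 5 = 6
ES_Task 6 = 6; EF_Task 6 = 6+9 = 15
ES_Task 7 = max(EF_Task 3=11, EF_Task 5=6) = 11; EF_Task 7 = 11+4 = 15
ES_Task 8 = 11; EF_Task 8 = 11+11 = 22
ES_Task 9 = max(EF_Task 4=8, EF_Task 5=6) = 8; EF_Task 9 = 8+9 = 17
ES_Task 10 = max(EF_Task 1=3, EF_Task 2=5, EF_Task 4=8, EF_Task 6=15, EF_Task 7=15, EF_Task 8=22, EF_Task 9=17) = 22; EF_Task 10 = 22+7 = 29
Expected project duration μ = 29 days. Critical path: Task 3 → Task 8 → Task 10.

Variances on critical path: σ²_Task 3=2.778, σ²_Task 8=1.778, σ²_Task 10=4.000.
Largest is σ²_Task 10 = 4.000.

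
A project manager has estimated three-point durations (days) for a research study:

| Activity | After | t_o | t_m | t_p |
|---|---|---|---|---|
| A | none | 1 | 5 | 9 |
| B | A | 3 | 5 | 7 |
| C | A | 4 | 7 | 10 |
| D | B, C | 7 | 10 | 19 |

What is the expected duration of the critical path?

23 days

te_A = (1 + 4·5 + 9)/6 = 30/6 = 5
te_B = (3 + 4·5 + 7)/6 = 30/6 = 5
te_C = (4 + 4·7 + 10)/6 = 42/6 = 7
te_D = (7 + 4·10 + 19)/6 = 66/6 = 11

Forward pass:
ES_A = 0; EF_A = 5
ES_B = 5; EF_B = 5+5 = 10
ES_C = 5; EF_C = 5+7 = 12
ES_D = max(EF_B=10, EF_C=12) = 12; EF_D = 12+11 = 23
Expected project duration μ = 23 days. Critical path: A → C → D.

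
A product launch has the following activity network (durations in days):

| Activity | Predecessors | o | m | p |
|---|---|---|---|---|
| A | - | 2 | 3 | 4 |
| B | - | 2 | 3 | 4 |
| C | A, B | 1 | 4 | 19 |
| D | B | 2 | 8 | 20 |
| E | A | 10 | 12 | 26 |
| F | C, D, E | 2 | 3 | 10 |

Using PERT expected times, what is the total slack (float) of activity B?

5 days

te_A = (2 + 4·3 + 4)/6 = 18/6 = 3
te_B = (2 + 4·3 + 4)/6 = 18/6 = 3
te_C = (1 + 4·4 + 19)/6 = 36/6 = 6
te_D = (2 + 4·8 + 20)/6 = 54/6 = 9
te_E = (10 + 4·12 + 26)/6 = 84/6 = 14
te_F = (2 + 4·3 + 10)/6 = 24/6 = 4

Forward pass:
ES_A = 0; EF_A = 3
ES_B = 0; EF_B = 3
ES_C = max(EF_A=3, EF_B=3) = 3; EF_C = 3+6 = 9
ES_D = 3; EF_D = 3+9 = 12
ES_E = 3; EF_E = 3+14 = 17
ES_F = max(EF_C=9, EF_D=12, EF_E=17) = 17; EF_F = 17+4 = 21
Expected project duration μ = 21 days. Critical path: A → E → F.

Backward pass:
LF_F = 21; LS_F = 21−4 = 17
LF_E = LS_F = 17; LS_E = 17−14 = 3
LF_D = LS_F = 17; LS_D = 17−9 = 8
LF_C = LS_F = 17; LS_C = 17−6 = 11
LF_B = min(LS_C=11, LS_D=8) = 8; LS_B = 8−3 = 5
LF_A = min(LS_C=11, LS_E=3) = 3; LS_A = 3−3 = 0
Slack_B = LS_B − ES_B = 5 − 0 = 5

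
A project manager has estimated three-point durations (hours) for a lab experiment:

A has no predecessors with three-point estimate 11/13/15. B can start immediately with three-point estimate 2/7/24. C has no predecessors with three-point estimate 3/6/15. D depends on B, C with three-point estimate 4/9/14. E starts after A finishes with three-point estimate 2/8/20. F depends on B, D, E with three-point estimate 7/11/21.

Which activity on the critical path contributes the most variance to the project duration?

te_A = (11 + 4·13 + 15)/6 = 78/6 = 13; σ²_A = ((15−11)/6)² = 0.444
te_B = (2 + 4·7 + 24)/6 = 54/6 = 9; σ²_B = ((24−2)/6)² = 13.444
te_C = (3 + 4·6 + 15)/6 = 42/6 = 7; σ²_C = ((15−3)/6)² = 4.000
te_D = (4 + 4·9 + 14)/6 = 54/6 = 9; σ²_D = ((14−4)/6)² = 2.778
te_E = (2 + 4·8 + 20)/6 = 54/6 = 9; σ²_E = ((20−2)/6)² = 9.000
te_F = (7 + 4·11 + 21)/6 = 72/6 = 12; σ²_F = ((21−7)/6)² = 5.444

Forward pass:
ES_A = 0; EF_A = 13
ES_B = 0; EF_B = 9
ES_C = 0; EF_C = 7
ES_D = max(EF_B=9, EF_C=7) = 9; EF_D = 9+9 = 18
ES_E = 13; EF_E = 13+9 = 22
ES_F = max(EF_B=9, EF_D=18, EF_E=22) = 22; EF_F = 22+12 = 34
Expected project duration μ = 34 hours. Critical path: A → E → F.

Variances on critical path: σ²_A=0.444, σ²_E=9.000, σ²_F=5.444.
Largest is σ²_E = 9.000.

E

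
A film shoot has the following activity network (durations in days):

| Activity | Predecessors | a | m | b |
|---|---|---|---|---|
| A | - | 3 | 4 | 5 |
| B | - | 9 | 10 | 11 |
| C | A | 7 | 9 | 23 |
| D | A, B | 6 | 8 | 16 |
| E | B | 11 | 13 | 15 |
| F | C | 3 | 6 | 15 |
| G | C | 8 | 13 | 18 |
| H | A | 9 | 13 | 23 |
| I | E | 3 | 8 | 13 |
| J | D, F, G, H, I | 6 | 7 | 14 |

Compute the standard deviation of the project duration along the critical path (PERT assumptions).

te_A = (3 + 4·4 + 5)/6 = 24/6 = 4; σ²_A = ((5−3)/6)² = 0.111
te_B = (9 + 4·10 + 11)/6 = 60/6 = 10; σ²_B = ((11−9)/6)² = 0.111
te_C = (7 + 4·9 + 23)/6 = 66/6 = 11; σ²_C = ((23−7)/6)² = 7.111
te_D = (6 + 4·8 + 16)/6 = 54/6 = 9; σ²_D = ((16−6)/6)² = 2.778
te_E = (11 + 4·13 + 15)/6 = 78/6 = 13; σ²_E = ((15−11)/6)² = 0.444
te_F = (3 + 4·6 + 15)/6 = 42/6 = 7; σ²_F = ((15−3)/6)² = 4.000
te_G = (8 + 4·13 + 18)/6 = 78/6 = 13; σ²_G = ((18−8)/6)² = 2.778
te_H = (9 + 4·13 + 23)/6 = 84/6 = 14; σ²_H = ((23−9)/6)² = 5.444
te_I = (3 + 4·8 + 13)/6 = 48/6 = 8; σ²_I = ((13−3)/6)² = 2.778
te_J = (6 + 4·7 + 14)/6 = 48/6 = 8; σ²_J = ((14−6)/6)² = 1.778

Forward pass:
ES_A = 0; EF_A = 4
ES_B = 0; EF_B = 10
ES_C = 4; EF_C = 4+11 = 15
ES_D = max(EF_A=4, EF_B=10) = 10; EF_D = 10+9 = 19
ES_E = 10; EF_E = 10+13 = 23
ES_F = 15; EF_F = 15+7 = 22
ES_G = 15; EF_G = 15+13 = 28
ES_H = 4; EF_H = 4+14 = 18
ES_I = 23; EF_I = 23+8 = 31
ES_J = max(EF_D=19, EF_F=22, EF_G=28, EF_H=18, EF_I=31) = 31; EF_J = 31+8 = 39
Expected project duration μ = 39 days. Critical path: B → E → I → J.

Variance along critical path = 0.111 + 0.444 + 2.778 + 1.778 = 5.111
σ = √5.111 = 2.261 days

2.26 days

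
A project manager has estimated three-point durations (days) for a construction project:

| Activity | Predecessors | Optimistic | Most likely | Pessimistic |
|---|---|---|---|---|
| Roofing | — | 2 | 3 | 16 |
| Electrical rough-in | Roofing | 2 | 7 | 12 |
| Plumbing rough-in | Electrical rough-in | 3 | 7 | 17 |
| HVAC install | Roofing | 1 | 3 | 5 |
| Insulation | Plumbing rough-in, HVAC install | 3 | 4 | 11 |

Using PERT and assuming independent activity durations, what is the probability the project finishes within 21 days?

0.154

te_Roofing = (2 + 4·3 + 16)/6 = 30/6 = 5; σ²_Roofing = ((16−2)/6)² = 5.444
te_Electrical rough-in = (2 + 4·7 + 12)/6 = 42/6 = 7; σ²_Electrical rough-in = ((12−2)/6)² = 2.778
te_Plumbing rough-in = (3 + 4·7 + 17)/6 = 48/6 = 8; σ²_Plumbing rough-in = ((17−3)/6)² = 5.444
te_HVAC install = (1 + 4·3 + 5)/6 = 18/6 = 3; σ²_HVAC install = ((5−1)/6)² = 0.444
te_Insulation = (3 + 4·4 + 11)/6 = 30/6 = 5; σ²_Insulation = ((11−3)/6)² = 1.778

Forward pass:
ES_Roofing = 0; EF_Roofing = 5
ES_Electrical rough-in = 5; EF_Electrical rough-in = 5+7 = 12
ES_Plumbing rough-in = 12; EF_Plumbing rough-in = 12+8 = 20
ES_HVAC install = 5; EF_HVAC install = 5+3 = 8
ES_Insulation = max(EF_Plumbing rough-in=20, EF_HVAC install=8) = 20; EF_Insulation = 20+5 = 25
Expected project duration μ = 25 days. Critical path: Roofing → Electrical rough-in → Plumbing rough-in → Insulation.

Variance along critical path = 5.444 + 2.778 + 5.444 + 1.778 = 15.444; σ = √15.444 = 3.930 days.
Z = (21 − 25) / 3.930 = -1.018
P(T ≤ 21) = Φ(-1.018) ≈ 0.154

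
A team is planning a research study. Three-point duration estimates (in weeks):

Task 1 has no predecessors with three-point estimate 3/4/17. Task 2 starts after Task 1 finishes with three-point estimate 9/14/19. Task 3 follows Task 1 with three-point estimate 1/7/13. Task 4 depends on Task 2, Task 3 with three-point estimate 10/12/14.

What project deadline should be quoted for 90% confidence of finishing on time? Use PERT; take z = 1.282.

35.8 weeks

te_Task 1 = (3 + 4·4 + 17)/6 = 36/6 = 6; σ²_Task 1 = ((17−3)/6)² = 5.444
te_Task 2 = (9 + 4·14 + 19)/6 = 84/6 = 14; σ²_Task 2 = ((19−9)/6)² = 2.778
te_Task 3 = (1 + 4·7 + 13)/6 = 42/6 = 7; σ²_Task 3 = ((13−1)/6)² = 4.000
te_Task 4 = (10 + 4·12 + 14)/6 = 72/6 = 12; σ²_Task 4 = ((14−10)/6)² = 0.444

Forward pass:
ES_Task 1 = 0; EF_Task 1 = 6
ES_Task 2 = 6; EF_Task 2 = 6+14 = 20
ES_Task 3 = 6; EF_Task 3 = 6+7 = 13
ES_Task 4 = max(EF_Task 2=20, EF_Task 3=13) = 20; EF_Task 4 = 20+12 = 32
Expected project duration μ = 32 weeks. Critical path: Task 1 → Task 2 → Task 4.

Variance along critical path = 5.444 + 2.778 + 0.444 = 8.667; σ = 2.944 weeks.
D = μ + z·σ = 32 + 1.282·2.944 = 35.8 weeks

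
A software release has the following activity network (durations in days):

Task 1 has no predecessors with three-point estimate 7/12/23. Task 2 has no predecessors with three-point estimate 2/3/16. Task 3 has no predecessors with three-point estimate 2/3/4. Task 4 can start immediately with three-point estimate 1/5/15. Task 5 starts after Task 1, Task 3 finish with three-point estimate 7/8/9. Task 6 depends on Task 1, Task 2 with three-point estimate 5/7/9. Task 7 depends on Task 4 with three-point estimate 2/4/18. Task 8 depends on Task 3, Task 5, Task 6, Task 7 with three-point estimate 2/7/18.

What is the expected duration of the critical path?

29 days

te_Task 1 = (7 + 4·12 + 23)/6 = 78/6 = 13
te_Task 2 = (2 + 4·3 + 16)/6 = 30/6 = 5
te_Task 3 = (2 + 4·3 + 4)/6 = 18/6 = 3
te_Task 4 = (1 + 4·5 + 15)/6 = 36/6 = 6
te_Task 5 = (7 + 4·8 + 9)/6 = 48/6 = 8
te_Task 6 = (5 + 4·7 + 9)/6 = 42/6 = 7
te_Task 7 = (2 + 4·4 + 18)/6 = 36/6 = 6
te_Task 8 = (2 + 4·7 + 18)/6 = 48/6 = 8

Forward pass:
ES_Task 1 = 0; EF_Task 1 = 13
ES_Task 2 = 0; EF_Task 2 = 5
ES_Task 3 = 0; EF_Task 3 = 3
ES_Task 4 = 0; EF_Task 4 = 6
ES_Task 5 = max(EF_Task 1=13, EF_Task 3=3) = 13; EF_Task 5 = 13+8 = 21
ES_Task 6 = max(EF_Task 1=13, EF_Task 2=5) = 13; EF_Task 6 = 13+7 = 20
ES_Task 7 = 6; EF_Task 7 = 6+6 = 12
ES_Task 8 = max(EF_Task 3=3, EF_Task 5=21, EF_Task 6=20, EF_Task 7=12) = 21; EF_Task 8 = 21+8 = 29
Expected project duration μ = 29 days. Critical path: Task 1 → Task 5 → Task 8.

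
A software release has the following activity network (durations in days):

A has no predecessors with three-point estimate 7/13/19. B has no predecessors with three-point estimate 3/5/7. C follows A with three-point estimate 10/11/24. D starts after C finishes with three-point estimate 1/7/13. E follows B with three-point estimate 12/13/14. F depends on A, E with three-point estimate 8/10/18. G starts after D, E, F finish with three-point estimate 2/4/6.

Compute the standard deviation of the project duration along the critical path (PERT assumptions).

3.73 days

te_A = (7 + 4·13 + 19)/6 = 78/6 = 13; σ²_A = ((19−7)/6)² = 4.000
te_B = (3 + 4·5 + 7)/6 = 30/6 = 5; σ²_B = ((7−3)/6)² = 0.444
te_C = (10 + 4·11 + 24)/6 = 78/6 = 13; σ²_C = ((24−10)/6)² = 5.444
te_D = (1 + 4·7 + 13)/6 = 42/6 = 7; σ²_D = ((13−1)/6)² = 4.000
te_E = (12 + 4·13 + 14)/6 = 78/6 = 13; σ²_E = ((14−12)/6)² = 0.111
te_F = (8 + 4·10 + 18)/6 = 66/6 = 11; σ²_F = ((18−8)/6)² = 2.778
te_G = (2 + 4·4 + 6)/6 = 24/6 = 4; σ²_G = ((6−2)/6)² = 0.444

Forward pass:
ES_A = 0; EF_A = 13
ES_B = 0; EF_B = 5
ES_C = 13; EF_C = 13+13 = 26
ES_D = 26; EF_D = 26+7 = 33
ES_E = 5; EF_E = 5+13 = 18
ES_F = max(EF_A=13, EF_E=18) = 18; EF_F = 18+11 = 29
ES_G = max(EF_D=33, EF_E=18, EF_F=29) = 33; EF_G = 33+4 = 37
Expected project duration μ = 37 days. Critical path: A → C → D → G.

Variance along critical path = 4.000 + 5.444 + 4.000 + 0.444 = 13.889
σ = √13.889 = 3.727 days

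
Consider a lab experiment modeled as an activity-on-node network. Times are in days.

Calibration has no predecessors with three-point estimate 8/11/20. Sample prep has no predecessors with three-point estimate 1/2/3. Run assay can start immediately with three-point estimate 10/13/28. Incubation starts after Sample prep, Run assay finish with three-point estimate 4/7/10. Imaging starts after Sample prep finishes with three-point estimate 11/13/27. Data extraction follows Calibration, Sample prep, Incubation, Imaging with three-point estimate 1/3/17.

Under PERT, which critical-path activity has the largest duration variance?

Run assay

te_Calibration = (8 + 4·11 + 20)/6 = 72/6 = 12; σ²_Calibration = ((20−8)/6)² = 4.000
te_Sample prep = (1 + 4·2 + 3)/6 = 12/6 = 2; σ²_Sample prep = ((3−1)/6)² = 0.111
te_Run assay = (10 + 4·13 + 28)/6 = 90/6 = 15; σ²_Run assay = ((28−10)/6)² = 9.000
te_Incubation = (4 + 4·7 + 10)/6 = 42/6 = 7; σ²_Incubation = ((10−4)/6)² = 1.000
te_Imaging = (11 + 4·13 + 27)/6 = 90/6 = 15; σ²_Imaging = ((27−11)/6)² = 7.111
te_Data extraction = (1 + 4·3 + 17)/6 = 30/6 = 5; σ²_Data extraction = ((17−1)/6)² = 7.111

Forward pass:
ES_Calibration = 0; EF_Calibration = 12
ES_Sample prep = 0; EF_Sample prep = 2
ES_Run assay = 0; EF_Run assay = 15
ES_Incubation = max(EF_Sample prep=2, EF_Run assay=15) = 15; EF_Incubation = 15+7 = 22
ES_Imaging = 2; EF_Imaging = 2+15 = 17
ES_Data extraction = max(EF_Calibration=12, EF_Sample prep=2, EF_Incubation=22, EF_Imaging=17) = 22; EF_Data extraction = 22+5 = 27
Expected project duration μ = 27 days. Critical path: Run assay → Incubation → Data extraction.

Variances on critical path: σ²_Run assay=9.000, σ²_Incubation=1.000, σ²_Data extraction=7.111.
Largest is σ²_Run assay = 9.000.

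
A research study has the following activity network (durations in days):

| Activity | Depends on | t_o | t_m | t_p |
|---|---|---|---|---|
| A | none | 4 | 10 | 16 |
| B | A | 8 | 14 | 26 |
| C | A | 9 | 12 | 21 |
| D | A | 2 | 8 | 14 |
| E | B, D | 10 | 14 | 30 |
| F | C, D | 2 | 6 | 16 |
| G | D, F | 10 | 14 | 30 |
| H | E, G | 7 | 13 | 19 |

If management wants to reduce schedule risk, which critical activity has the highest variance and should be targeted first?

G

te_A = (4 + 4·10 + 16)/6 = 60/6 = 10; σ²_A = ((16−4)/6)² = 4.000
te_B = (8 + 4·14 + 26)/6 = 90/6 = 15; σ²_B = ((26−8)/6)² = 9.000
te_C = (9 + 4·12 + 21)/6 = 78/6 = 13; σ²_C = ((21−9)/6)² = 4.000
te_D = (2 + 4·8 + 14)/6 = 48/6 = 8; σ²_D = ((14−2)/6)² = 4.000
te_E = (10 + 4·14 + 30)/6 = 96/6 = 16; σ²_E = ((30−10)/6)² = 11.111
te_F = (2 + 4·6 + 16)/6 = 42/6 = 7; σ²_F = ((16−2)/6)² = 5.444
te_G = (10 + 4·14 + 30)/6 = 96/6 = 16; σ²_G = ((30−10)/6)² = 11.111
te_H = (7 + 4·13 + 19)/6 = 78/6 = 13; σ²_H = ((19−7)/6)² = 4.000

Forward pass:
ES_A = 0; EF_A = 10
ES_B = 10; EF_B = 10+15 = 25
ES_C = 10; EF_C = 10+13 = 23
ES_D = 10; EF_D = 10+8 = 18
ES_E = max(EF_B=25, EF_D=18) = 25; EF_E = 25+16 = 41
ES_F = max(EF_C=23, EF_D=18) = 23; EF_F = 23+7 = 30
ES_G = max(EF_D=18, EF_F=30) = 30; EF_G = 30+16 = 46
ES_H = max(EF_E=41, EF_G=46) = 46; EF_H = 46+13 = 59
Expected project duration μ = 59 days. Critical path: A → C → F → G → H.

Variances on critical path: σ²_A=4.000, σ²_C=4.000, σ²_F=5.444, σ²_G=11.111, σ²_H=4.000.
Largest is σ²_G = 11.111.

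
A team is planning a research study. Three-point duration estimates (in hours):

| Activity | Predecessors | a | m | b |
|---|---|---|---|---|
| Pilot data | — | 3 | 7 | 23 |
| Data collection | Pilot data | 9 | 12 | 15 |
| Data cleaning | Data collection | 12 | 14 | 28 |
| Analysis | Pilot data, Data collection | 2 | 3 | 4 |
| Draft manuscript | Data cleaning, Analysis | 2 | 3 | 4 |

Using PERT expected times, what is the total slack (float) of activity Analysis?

te_Pilot data = (3 + 4·7 + 23)/6 = 54/6 = 9
te_Data collection = (9 + 4·12 + 15)/6 = 72/6 = 12
te_Data cleaning = (12 + 4·14 + 28)/6 = 96/6 = 16
te_Analysis = (2 + 4·3 + 4)/6 = 18/6 = 3
te_Draft manuscript = (2 + 4·3 + 4)/6 = 18/6 = 3

Forward pass:
ES_Pilot data = 0; EF_Pilot data = 9
ES_Data collection = 9; EF_Data collection = 9+12 = 21
ES_Data cleaning = 21; EF_Data cleaning = 21+16 = 37
ES_Analysis = max(EF_Pilot data=9, EF_Data collection=21) = 21; EF_Analysis = 21+3 = 24
ES_Draft manuscript = max(EF_Data cleaning=37, EF_Analysis=24) = 37; EF_Draft manuscript = 37+3 = 40
Expected project duration μ = 40 hours. Critical path: Pilot data → Data collection → Data cleaning → Draft manuscript.

Backward pass:
LF_Draft manuscript = 40; LS_Draft manuscript = 40−3 = 37
LF_Analysis = LS_Draft manuscript = 37; LS_Analysis = 37−3 = 34
LF_Data cleaning = LS_Draft manuscript = 37; LS_Data cleaning = 37−16 = 21
LF_Data collection = min(LS_Data cleaning=21, LS_Analysis=34) = 21; LS_Data collection = 21−12 = 9
LF_Pilot data = min(LS_Data collection=9, LS_Analysis=34) = 9; LS_Pilot data = 9−9 = 0
Slack_Analysis = LS_Analysis − ES_Analysis = 34 − 21 = 13

13 hours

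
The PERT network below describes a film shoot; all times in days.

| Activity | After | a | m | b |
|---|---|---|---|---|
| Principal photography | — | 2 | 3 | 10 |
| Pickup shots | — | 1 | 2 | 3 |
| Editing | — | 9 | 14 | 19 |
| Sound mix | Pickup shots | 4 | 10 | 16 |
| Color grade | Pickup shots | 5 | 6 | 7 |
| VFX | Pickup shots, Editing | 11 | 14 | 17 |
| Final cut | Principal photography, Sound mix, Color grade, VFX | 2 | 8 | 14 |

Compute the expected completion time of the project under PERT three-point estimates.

36 days

te_Principal photography = (2 + 4·3 + 10)/6 = 24/6 = 4
te_Pickup shots = (1 + 4·2 + 3)/6 = 12/6 = 2
te_Editing = (9 + 4·14 + 19)/6 = 84/6 = 14
te_Sound mix = (4 + 4·10 + 16)/6 = 60/6 = 10
te_Color grade = (5 + 4·6 + 7)/6 = 36/6 = 6
te_VFX = (11 + 4·14 + 17)/6 = 84/6 = 14
te_Final cut = (2 + 4·8 + 14)/6 = 48/6 = 8

Forward pass:
ES_Principal photography = 0; EF_Principal photography = 4
ES_Pickup shots = 0; EF_Pickup shots = 2
ES_Editing = 0; EF_Editing = 14
ES_Sound mix = 2; EF_Sound mix = 2+10 = 12
ES_Color grade = 2; EF_Color grade = 2+6 = 8
ES_VFX = max(EF_Pickup shots=2, EF_Editing=14) = 14; EF_VFX = 14+14 = 28
ES_Final cut = max(EF_Principal photography=4, EF_Sound mix=12, EF_Color grade=8, EF_VFX=28) = 28; EF_Final cut = 28+8 = 36
Expected project duration μ = 36 days. Critical path: Editing → VFX → Final cut.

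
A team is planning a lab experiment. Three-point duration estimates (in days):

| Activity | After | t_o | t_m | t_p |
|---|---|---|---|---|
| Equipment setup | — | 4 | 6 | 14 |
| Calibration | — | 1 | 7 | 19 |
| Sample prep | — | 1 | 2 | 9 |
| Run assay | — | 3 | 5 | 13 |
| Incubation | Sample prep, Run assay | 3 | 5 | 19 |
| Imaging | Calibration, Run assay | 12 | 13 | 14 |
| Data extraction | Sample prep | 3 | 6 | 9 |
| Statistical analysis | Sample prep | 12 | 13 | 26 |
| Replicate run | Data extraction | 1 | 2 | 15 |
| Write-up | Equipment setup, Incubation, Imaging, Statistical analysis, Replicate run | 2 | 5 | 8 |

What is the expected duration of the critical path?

te_Equipment setup = (4 + 4·6 + 14)/6 = 42/6 = 7
te_Calibration = (1 + 4·7 + 19)/6 = 48/6 = 8
te_Sample prep = (1 + 4·2 + 9)/6 = 18/6 = 3
te_Run assay = (3 + 4·5 + 13)/6 = 36/6 = 6
te_Incubation = (3 + 4·5 + 19)/6 = 42/6 = 7
te_Imaging = (12 + 4·13 + 14)/6 = 78/6 = 13
te_Data extraction = (3 + 4·6 + 9)/6 = 36/6 = 6
te_Statistical analysis = (12 + 4·13 + 26)/6 = 90/6 = 15
te_Replicate run = (1 + 4·2 + 15)/6 = 24/6 = 4
te_Write-up = (2 + 4·5 + 8)/6 = 30/6 = 5

Forward pass:
ES_Equipment setup = 0; EF_Equipment setup = 7
ES_Calibration = 0; EF_Calibration = 8
ES_Sample prep = 0; EF_Sample prep = 3
ES_Run assay = 0; EF_Run assay = 6
ES_Incubation = max(EF_Sample prep=3, EF_Run assay=6) = 6; EF_Incubation = 6+7 = 13
ES_Imaging = max(EF_Calibration=8, EF_Run assay=6) = 8; EF_Imaging = 8+13 = 21
ES_Data extraction = 3; EF_Data extraction = 3+6 = 9
ES_Statistical analysis = 3; EF_Statistical analysis = 3+15 = 18
ES_Replicate run = 9; EF_Replicate run = 9+4 = 13
ES_Write-up = max(EF_Equipment setup=7, EF_Incubation=13, EF_Imaging=21, EF_Statistical analysis=18, EF_Replicate run=13) = 21; EF_Write-up = 21+5 = 26
Expected project duration μ = 26 days. Critical path: Calibration → Imaging → Write-up.

26 days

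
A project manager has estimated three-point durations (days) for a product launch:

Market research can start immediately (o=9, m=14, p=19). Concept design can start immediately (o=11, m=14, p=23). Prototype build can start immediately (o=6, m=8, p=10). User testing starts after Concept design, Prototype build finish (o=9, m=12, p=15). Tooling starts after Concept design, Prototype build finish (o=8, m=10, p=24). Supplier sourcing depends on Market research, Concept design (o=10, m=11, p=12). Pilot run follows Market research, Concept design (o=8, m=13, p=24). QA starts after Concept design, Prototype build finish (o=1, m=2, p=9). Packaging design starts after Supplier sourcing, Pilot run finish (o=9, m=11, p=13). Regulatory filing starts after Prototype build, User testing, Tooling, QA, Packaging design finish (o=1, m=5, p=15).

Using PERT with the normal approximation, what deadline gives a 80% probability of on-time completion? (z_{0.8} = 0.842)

49.5 days

te_Market research = (9 + 4·14 + 19)/6 = 84/6 = 14; σ²_Market research = ((19−9)/6)² = 2.778
te_Concept design = (11 + 4·14 + 23)/6 = 90/6 = 15; σ²_Concept design = ((23−11)/6)² = 4.000
te_Prototype build = (6 + 4·8 + 10)/6 = 48/6 = 8; σ²_Prototype build = ((10−6)/6)² = 0.444
te_User testing = (9 + 4·12 + 15)/6 = 72/6 = 12; σ²_User testing = ((15−9)/6)² = 1.000
te_Tooling = (8 + 4·10 + 24)/6 = 72/6 = 12; σ²_Tooling = ((24−8)/6)² = 7.111
te_Supplier sourcing = (10 + 4·11 + 12)/6 = 66/6 = 11; σ²_Supplier sourcing = ((12−10)/6)² = 0.111
te_Pilot run = (8 + 4·13 + 24)/6 = 84/6 = 14; σ²_Pilot run = ((24−8)/6)² = 7.111
te_QA = (1 + 4·2 + 9)/6 = 18/6 = 3; σ²_QA = ((9−1)/6)² = 1.778
te_Packaging design = (9 + 4·11 + 13)/6 = 66/6 = 11; σ²_Packaging design = ((13−9)/6)² = 0.444
te_Regulatory filing = (1 + 4·5 + 15)/6 = 36/6 = 6; σ²_Regulatory filing = ((15−1)/6)² = 5.444

Forward pass:
ES_Market research = 0; EF_Market research = 14
ES_Concept design = 0; EF_Concept design = 15
ES_Prototype build = 0; EF_Prototype build = 8
ES_User testing = max(EF_Concept design=15, EF_Prototype build=8) = 15; EF_User testing = 15+12 = 27
ES_Tooling = max(EF_Concept design=15, EF_Prototype build=8) = 15; EF_Tooling = 15+12 = 27
ES_Supplier sourcing = max(EF_Market research=14, EF_Concept design=15) = 15; EF_Supplier sourcing = 15+11 = 26
ES_Pilot run = max(EF_Market research=14, EF_Concept design=15) = 15; EF_Pilot run = 15+14 = 29
ES_QA = max(EF_Concept design=15, EF_Prototype build=8) = 15; EF_QA = 15+3 = 18
ES_Packaging design = max(EF_Supplier sourcing=26, EF_Pilot run=29) = 29; EF_Packaging design = 29+11 = 40
ES_Regulatory filing = max(EF_Prototype build=8, EF_User testing=27, EF_Tooling=27, EF_QA=18, EF_Packaging design=40) = 40; EF_Regulatory filing = 40+6 = 46
Expected project duration μ = 46 days. Critical path: Concept design → Pilot run → Packaging design → Regulatory filing.

Variance along critical path = 4.000 + 7.111 + 0.444 + 5.444 = 17.000; σ = 4.123 days.
D = μ + z·σ = 46 + 0.842·4.123 = 49.5 days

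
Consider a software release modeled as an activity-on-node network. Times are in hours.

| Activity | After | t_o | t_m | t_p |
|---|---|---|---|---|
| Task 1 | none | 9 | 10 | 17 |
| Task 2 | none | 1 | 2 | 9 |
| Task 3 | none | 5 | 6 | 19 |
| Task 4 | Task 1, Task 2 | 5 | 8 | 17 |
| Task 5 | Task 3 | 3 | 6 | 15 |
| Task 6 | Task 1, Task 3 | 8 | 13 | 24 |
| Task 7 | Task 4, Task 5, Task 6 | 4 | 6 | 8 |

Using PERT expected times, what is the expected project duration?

te_Task 1 = (9 + 4·10 + 17)/6 = 66/6 = 11
te_Task 2 = (1 + 4·2 + 9)/6 = 18/6 = 3
te_Task 3 = (5 + 4·6 + 19)/6 = 48/6 = 8
te_Task 4 = (5 + 4·8 + 17)/6 = 54/6 = 9
te_Task 5 = (3 + 4·6 + 15)/6 = 42/6 = 7
te_Task 6 = (8 + 4·13 + 24)/6 = 84/6 = 14
te_Task 7 = (4 + 4·6 + 8)/6 = 36/6 = 6

Forward pass:
ES_Task 1 = 0; EF_Task 1 = 11
ES_Task 2 = 0; EF_Task 2 = 3
ES_Task 3 = 0; EF_Task 3 = 8
ES_Task 4 = max(EF_Task 1=11, EF_Task 2=3) = 11; EF_Task 4 = 11+9 = 20
ES_Task 5 = 8; EF_Task 5 = 8+7 = 15
ES_Task 6 = max(EF_Task 1=11, EF_Task 3=8) = 11; EF_Task 6 = 11+14 = 25
ES_Task 7 = max(EF_Task 4=20, EF_Task 5=15, EF_Task 6=25) = 25; EF_Task 7 = 25+6 = 31
Expected project duration μ = 31 hours. Critical path: Task 1 → Task 6 → Task 7.

31 hours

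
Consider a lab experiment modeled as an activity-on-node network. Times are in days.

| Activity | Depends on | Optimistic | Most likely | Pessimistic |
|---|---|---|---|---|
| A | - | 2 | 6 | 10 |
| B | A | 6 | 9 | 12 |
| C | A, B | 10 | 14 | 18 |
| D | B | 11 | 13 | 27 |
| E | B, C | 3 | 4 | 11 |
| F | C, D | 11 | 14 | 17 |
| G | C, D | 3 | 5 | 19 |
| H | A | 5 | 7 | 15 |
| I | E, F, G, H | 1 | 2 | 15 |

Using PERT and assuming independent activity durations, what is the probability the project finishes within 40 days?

0.024

te_A = (2 + 4·6 + 10)/6 = 36/6 = 6; σ²_A = ((10−2)/6)² = 1.778
te_B = (6 + 4·9 + 12)/6 = 54/6 = 9; σ²_B = ((12−6)/6)² = 1.000
te_C = (10 + 4·14 + 18)/6 = 84/6 = 14; σ²_C = ((18−10)/6)² = 1.778
te_D = (11 + 4·13 + 27)/6 = 90/6 = 15; σ²_D = ((27−11)/6)² = 7.111
te_E = (3 + 4·4 + 11)/6 = 30/6 = 5; σ²_E = ((11−3)/6)² = 1.778
te_F = (11 + 4·14 + 17)/6 = 84/6 = 14; σ²_F = ((17−11)/6)² = 1.000
te_G = (3 + 4·5 + 19)/6 = 42/6 = 7; σ²_G = ((19−3)/6)² = 7.111
te_H = (5 + 4·7 + 15)/6 = 48/6 = 8; σ²_H = ((15−5)/6)² = 2.778
te_I = (1 + 4·2 + 15)/6 = 24/6 = 4; σ²_I = ((15−1)/6)² = 5.444

Forward pass:
ES_A = 0; EF_A = 6
ES_B = 6; EF_B = 6+9 = 15
ES_C = max(EF_A=6, EF_B=15) = 15; EF_C = 15+14 = 29
ES_D = 15; EF_D = 15+15 = 30
ES_E = max(EF_B=15, EF_C=29) = 29; EF_E = 29+5 = 34
ES_F = max(EF_C=29, EF_D=30) = 30; EF_F = 30+14 = 44
ES_G = max(EF_C=29, EF_D=30) = 30; EF_G = 30+7 = 37
ES_H = 6; EF_H = 6+8 = 14
ES_I = max(EF_E=34, EF_F=44, EF_G=37, EF_H=14) = 44; EF_I = 44+4 = 48
Expected project duration μ = 48 days. Critical path: A → B → D → F → I.

Variance along critical path = 1.778 + 1.000 + 7.111 + 1.000 + 5.444 = 16.333; σ = √16.333 = 4.041 days.
Z = (40 − 48) / 4.041 = -1.979
P(T ≤ 40) = Φ(-1.979) ≈ 0.024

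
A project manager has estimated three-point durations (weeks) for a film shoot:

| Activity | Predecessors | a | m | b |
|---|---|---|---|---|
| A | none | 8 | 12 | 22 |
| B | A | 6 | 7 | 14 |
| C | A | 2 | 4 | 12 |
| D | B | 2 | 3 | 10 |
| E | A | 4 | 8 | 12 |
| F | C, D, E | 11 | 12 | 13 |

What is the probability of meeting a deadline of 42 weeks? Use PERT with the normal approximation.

0.951

te_A = (8 + 4·12 + 22)/6 = 78/6 = 13; σ²_A = ((22−8)/6)² = 5.444
te_B = (6 + 4·7 + 14)/6 = 48/6 = 8; σ²_B = ((14−6)/6)² = 1.778
te_C = (2 + 4·4 + 12)/6 = 30/6 = 5; σ²_C = ((12−2)/6)² = 2.778
te_D = (2 + 4·3 + 10)/6 = 24/6 = 4; σ²_D = ((10−2)/6)² = 1.778
te_E = (4 + 4·8 + 12)/6 = 48/6 = 8; σ²_E = ((12−4)/6)² = 1.778
te_F = (11 + 4·12 + 13)/6 = 72/6 = 12; σ²_F = ((13−11)/6)² = 0.111

Forward pass:
ES_A = 0; EF_A = 13
ES_B = 13; EF_B = 13+8 = 21
ES_C = 13; EF_C = 13+5 = 18
ES_D = 21; EF_D = 21+4 = 25
ES_E = 13; EF_E = 13+8 = 21
ES_F = max(EF_C=18, EF_D=25, EF_E=21) = 25; EF_F = 25+12 = 37
Expected project duration μ = 37 weeks. Critical path: A → B → D → F.

Variance along critical path = 5.444 + 1.778 + 1.778 + 0.111 = 9.111; σ = √9.111 = 3.018 weeks.
Z = (42 − 37) / 3.018 = 1.656
P(T ≤ 42) = Φ(1.656) ≈ 0.951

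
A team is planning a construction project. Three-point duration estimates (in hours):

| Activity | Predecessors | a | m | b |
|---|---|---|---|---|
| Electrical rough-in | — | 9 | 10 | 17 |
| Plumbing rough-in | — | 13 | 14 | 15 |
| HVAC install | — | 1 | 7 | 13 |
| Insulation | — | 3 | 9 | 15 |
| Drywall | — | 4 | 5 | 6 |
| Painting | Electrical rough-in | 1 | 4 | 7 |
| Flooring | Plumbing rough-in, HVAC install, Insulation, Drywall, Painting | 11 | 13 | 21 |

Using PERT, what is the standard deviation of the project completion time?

te_Electrical rough-in = (9 + 4·10 + 17)/6 = 66/6 = 11; σ²_Electrical rough-in = ((17−9)/6)² = 1.778
te_Plumbing rough-in = (13 + 4·14 + 15)/6 = 84/6 = 14; σ²_Plumbing rough-in = ((15−13)/6)² = 0.111
te_HVAC install = (1 + 4·7 + 13)/6 = 42/6 = 7; σ²_HVAC install = ((13−1)/6)² = 4.000
te_Insulation = (3 + 4·9 + 15)/6 = 54/6 = 9; σ²_Insulation = ((15−3)/6)² = 4.000
te_Drywall = (4 + 4·5 + 6)/6 = 30/6 = 5; σ²_Drywall = ((6−4)/6)² = 0.111
te_Painting = (1 + 4·4 + 7)/6 = 24/6 = 4; σ²_Painting = ((7−1)/6)² = 1.000
te_Flooring = (11 + 4·13 + 21)/6 = 84/6 = 14; σ²_Flooring = ((21−11)/6)² = 2.778

Forward pass:
ES_Electrical rough-in = 0; EF_Electrical rough-in = 11
ES_Plumbing rough-in = 0; EF_Plumbing rough-in = 14
ES_HVAC install = 0; EF_HVAC install = 7
ES_Insulation = 0; EF_Insulation = 9
ES_Drywall = 0; EF_Drywall = 5
ES_Painting = 11; EF_Painting = 11+4 = 15
ES_Flooring = max(EF_Plumbing rough-in=14, EF_HVAC install=7, EF_Insulation=9, EF_Drywall=5, EF_Painting=15) = 15; EF_Flooring = 15+14 = 29
Expected project duration μ = 29 hours. Critical path: Electrical rough-in → Painting → Flooring.

Variance along critical path = 1.778 + 1.000 + 2.778 = 5.556
σ = √5.556 = 2.357 hours

2.36 hours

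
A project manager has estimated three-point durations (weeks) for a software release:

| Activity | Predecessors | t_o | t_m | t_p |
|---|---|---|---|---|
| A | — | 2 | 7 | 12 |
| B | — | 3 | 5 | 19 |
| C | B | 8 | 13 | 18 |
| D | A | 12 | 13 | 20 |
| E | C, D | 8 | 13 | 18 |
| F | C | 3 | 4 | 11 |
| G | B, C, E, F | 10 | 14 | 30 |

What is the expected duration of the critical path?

50 weeks

te_A = (2 + 4·7 + 12)/6 = 42/6 = 7
te_B = (3 + 4·5 + 19)/6 = 42/6 = 7
te_C = (8 + 4·13 + 18)/6 = 78/6 = 13
te_D = (12 + 4·13 + 20)/6 = 84/6 = 14
te_E = (8 + 4·13 + 18)/6 = 78/6 = 13
te_F = (3 + 4·4 + 11)/6 = 30/6 = 5
te_G = (10 + 4·14 + 30)/6 = 96/6 = 16

Forward pass:
ES_A = 0; EF_A = 7
ES_B = 0; EF_B = 7
ES_C = 7; EF_C = 7+13 = 20
ES_D = 7; EF_D = 7+14 = 21
ES_E = max(EF_C=20, EF_D=21) = 21; EF_E = 21+13 = 34
ES_F = 20; EF_F = 20+5 = 25
ES_G = max(EF_B=7, EF_C=20, EF_E=34, EF_F=25) = 34; EF_G = 34+16 = 50
Expected project duration μ = 50 weeks. Critical path: A → D → E → G.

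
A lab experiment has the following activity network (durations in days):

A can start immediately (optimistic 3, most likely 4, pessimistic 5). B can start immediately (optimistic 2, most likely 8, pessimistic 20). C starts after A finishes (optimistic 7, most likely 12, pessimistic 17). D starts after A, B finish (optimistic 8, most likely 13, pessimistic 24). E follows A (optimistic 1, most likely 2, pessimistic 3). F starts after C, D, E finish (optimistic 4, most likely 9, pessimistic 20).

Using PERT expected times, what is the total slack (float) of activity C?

7 days

te_A = (3 + 4·4 + 5)/6 = 24/6 = 4
te_B = (2 + 4·8 + 20)/6 = 54/6 = 9
te_C = (7 + 4·12 + 17)/6 = 72/6 = 12
te_D = (8 + 4·13 + 24)/6 = 84/6 = 14
te_E = (1 + 4·2 + 3)/6 = 12/6 = 2
te_F = (4 + 4·9 + 20)/6 = 60/6 = 10

Forward pass:
ES_A = 0; EF_A = 4
ES_B = 0; EF_B = 9
ES_C = 4; EF_C = 4+12 = 16
ES_D = max(EF_A=4, EF_B=9) = 9; EF_D = 9+14 = 23
ES_E = 4; EF_E = 4+2 = 6
ES_F = max(EF_C=16, EF_D=23, EF_E=6) = 23; EF_F = 23+10 = 33
Expected project duration μ = 33 days. Critical path: B → D → F.

Backward pass:
LF_F = 33; LS_F = 33−10 = 23
LF_E = LS_F = 23; LS_E = 23−2 = 21
LF_D = LS_F = 23; LS_D = 23−14 = 9
LF_C = LS_F = 23; LS_C = 23−12 = 11
LF_B = LS_D = 9; LS_B = 9−9 = 0
LF_A = min(LS_C=11, LS_D=9, LS_E=21) = 9; LS_A = 9−4 = 5
Slack_C = LS_C − ES_C = 11 − 4 = 7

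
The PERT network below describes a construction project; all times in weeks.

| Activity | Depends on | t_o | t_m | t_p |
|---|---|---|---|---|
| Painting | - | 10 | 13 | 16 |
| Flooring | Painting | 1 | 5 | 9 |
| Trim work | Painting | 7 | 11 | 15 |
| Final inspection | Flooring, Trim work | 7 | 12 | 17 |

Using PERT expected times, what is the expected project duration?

te_Painting = (10 + 4·13 + 16)/6 = 78/6 = 13
te_Flooring = (1 + 4·5 + 9)/6 = 30/6 = 5
te_Trim work = (7 + 4·11 + 15)/6 = 66/6 = 11
te_Final inspection = (7 + 4·12 + 17)/6 = 72/6 = 12

Forward pass:
ES_Painting = 0; EF_Painting = 13
ES_Flooring = 13; EF_Flooring = 13+5 = 18
ES_Trim work = 13; EF_Trim work = 13+11 = 24
ES_Final inspection = max(EF_Flooring=18, EF_Trim work=24) = 24; EF_Final inspection = 24+12 = 36
Expected project duration μ = 36 weeks. Critical path: Painting → Trim work → Final inspection.

36 weeks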